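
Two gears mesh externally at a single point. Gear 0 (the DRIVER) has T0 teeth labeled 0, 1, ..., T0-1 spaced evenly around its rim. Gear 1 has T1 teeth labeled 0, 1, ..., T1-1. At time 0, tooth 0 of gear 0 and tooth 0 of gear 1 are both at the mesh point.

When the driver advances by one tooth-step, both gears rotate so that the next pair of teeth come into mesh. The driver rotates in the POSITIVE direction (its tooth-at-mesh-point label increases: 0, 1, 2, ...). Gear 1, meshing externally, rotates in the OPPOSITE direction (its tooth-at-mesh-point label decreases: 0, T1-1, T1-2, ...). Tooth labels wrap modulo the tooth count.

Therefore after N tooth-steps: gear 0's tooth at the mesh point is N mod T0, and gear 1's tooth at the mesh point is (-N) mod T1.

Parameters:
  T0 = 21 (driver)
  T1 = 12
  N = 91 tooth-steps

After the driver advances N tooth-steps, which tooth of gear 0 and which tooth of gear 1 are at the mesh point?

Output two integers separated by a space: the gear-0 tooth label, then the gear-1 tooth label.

Gear 0 (driver, T0=21): tooth at mesh = N mod T0
  91 = 4 * 21 + 7, so 91 mod 21 = 7
  gear 0 tooth = 7
Gear 1 (driven, T1=12): tooth at mesh = (-N) mod T1
  91 = 7 * 12 + 7, so 91 mod 12 = 7
  (-91) mod 12 = (-7) mod 12 = 12 - 7 = 5
Mesh after 91 steps: gear-0 tooth 7 meets gear-1 tooth 5

Answer: 7 5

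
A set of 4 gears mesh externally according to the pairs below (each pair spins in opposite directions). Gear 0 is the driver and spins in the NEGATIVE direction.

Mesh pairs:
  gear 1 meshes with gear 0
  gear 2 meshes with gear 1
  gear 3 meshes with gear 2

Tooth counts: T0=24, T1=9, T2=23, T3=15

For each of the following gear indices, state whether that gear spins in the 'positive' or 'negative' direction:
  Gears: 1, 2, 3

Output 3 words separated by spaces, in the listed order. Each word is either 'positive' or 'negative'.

Answer: positive negative positive

Derivation:
Gear 0 (driver): negative (depth 0)
  gear 1: meshes with gear 0 -> depth 1 -> positive (opposite of gear 0)
  gear 2: meshes with gear 1 -> depth 2 -> negative (opposite of gear 1)
  gear 3: meshes with gear 2 -> depth 3 -> positive (opposite of gear 2)
Queried indices 1, 2, 3 -> positive, negative, positive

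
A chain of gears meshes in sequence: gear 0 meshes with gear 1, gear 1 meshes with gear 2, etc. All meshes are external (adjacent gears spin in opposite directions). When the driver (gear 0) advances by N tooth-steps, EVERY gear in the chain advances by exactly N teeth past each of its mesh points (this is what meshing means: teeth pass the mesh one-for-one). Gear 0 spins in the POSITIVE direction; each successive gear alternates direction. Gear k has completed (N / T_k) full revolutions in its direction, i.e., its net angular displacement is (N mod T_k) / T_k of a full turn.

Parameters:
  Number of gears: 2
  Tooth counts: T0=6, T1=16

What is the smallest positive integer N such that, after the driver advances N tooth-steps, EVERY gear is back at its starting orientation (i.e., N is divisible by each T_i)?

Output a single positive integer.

Answer: 48

Derivation:
Gear k returns to start when N is a multiple of T_k.
All gears at start simultaneously when N is a common multiple of [6, 16]; the smallest such N is lcm(6, 16).
Start: lcm = T0 = 6
Fold in T1=16: gcd(6, 16) = 2; lcm(6, 16) = 6 * 16 / 2 = 96 / 2 = 48
Full cycle length = 48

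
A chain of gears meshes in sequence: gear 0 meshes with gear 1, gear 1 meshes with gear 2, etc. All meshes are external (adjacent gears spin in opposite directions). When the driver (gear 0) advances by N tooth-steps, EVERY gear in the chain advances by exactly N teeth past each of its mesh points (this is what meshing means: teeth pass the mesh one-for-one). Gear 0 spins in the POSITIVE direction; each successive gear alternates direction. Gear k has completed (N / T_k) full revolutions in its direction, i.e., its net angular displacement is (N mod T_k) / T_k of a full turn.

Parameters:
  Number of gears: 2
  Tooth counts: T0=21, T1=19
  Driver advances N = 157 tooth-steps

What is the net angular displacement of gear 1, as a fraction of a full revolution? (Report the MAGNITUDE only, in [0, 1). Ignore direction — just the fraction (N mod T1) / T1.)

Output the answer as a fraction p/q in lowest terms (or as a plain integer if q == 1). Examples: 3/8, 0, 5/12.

Answer: 5/19

Derivation:
Chain of 2 gears, tooth counts: [21, 19]
  gear 0: T0=21, direction=positive, advance = 157 mod 21 = 10 teeth = 10/21 turn
  gear 1: T1=19, direction=negative, advance = 157 mod 19 = 5 teeth = 5/19 turn
Gear 1: 157 mod 19 = 5
Fraction = 5 / 19 = 5/19 (gcd(5,19)=1) = 5/19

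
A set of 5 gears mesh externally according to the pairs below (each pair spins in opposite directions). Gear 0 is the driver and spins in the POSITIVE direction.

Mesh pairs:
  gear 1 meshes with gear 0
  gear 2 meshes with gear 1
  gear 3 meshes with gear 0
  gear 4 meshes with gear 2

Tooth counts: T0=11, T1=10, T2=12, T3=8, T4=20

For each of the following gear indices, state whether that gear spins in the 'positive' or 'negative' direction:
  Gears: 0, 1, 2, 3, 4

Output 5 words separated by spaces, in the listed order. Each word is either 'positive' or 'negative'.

Gear 0 (driver): positive (depth 0)
  gear 1: meshes with gear 0 -> depth 1 -> negative (opposite of gear 0)
  gear 2: meshes with gear 1 -> depth 2 -> positive (opposite of gear 1)
  gear 3: meshes with gear 0 -> depth 1 -> negative (opposite of gear 0)
  gear 4: meshes with gear 2 -> depth 3 -> negative (opposite of gear 2)
Queried indices 0, 1, 2, 3, 4 -> positive, negative, positive, negative, negative

Answer: positive negative positive negative negative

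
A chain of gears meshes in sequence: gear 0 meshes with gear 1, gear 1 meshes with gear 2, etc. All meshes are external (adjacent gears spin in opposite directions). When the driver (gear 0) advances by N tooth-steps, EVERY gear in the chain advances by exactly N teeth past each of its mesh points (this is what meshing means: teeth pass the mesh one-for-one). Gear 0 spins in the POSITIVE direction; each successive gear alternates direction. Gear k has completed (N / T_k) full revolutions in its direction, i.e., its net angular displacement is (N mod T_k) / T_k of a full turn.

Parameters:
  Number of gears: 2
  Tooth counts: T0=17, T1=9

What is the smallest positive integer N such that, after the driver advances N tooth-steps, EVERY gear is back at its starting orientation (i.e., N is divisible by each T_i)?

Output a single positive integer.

Gear k returns to start when N is a multiple of T_k.
All gears at start simultaneously when N is a common multiple of [17, 9]; the smallest such N is lcm(17, 9).
Start: lcm = T0 = 17
Fold in T1=9: gcd(17, 9) = 1; lcm(17, 9) = 17 * 9 / 1 = 153 / 1 = 153
Full cycle length = 153

Answer: 153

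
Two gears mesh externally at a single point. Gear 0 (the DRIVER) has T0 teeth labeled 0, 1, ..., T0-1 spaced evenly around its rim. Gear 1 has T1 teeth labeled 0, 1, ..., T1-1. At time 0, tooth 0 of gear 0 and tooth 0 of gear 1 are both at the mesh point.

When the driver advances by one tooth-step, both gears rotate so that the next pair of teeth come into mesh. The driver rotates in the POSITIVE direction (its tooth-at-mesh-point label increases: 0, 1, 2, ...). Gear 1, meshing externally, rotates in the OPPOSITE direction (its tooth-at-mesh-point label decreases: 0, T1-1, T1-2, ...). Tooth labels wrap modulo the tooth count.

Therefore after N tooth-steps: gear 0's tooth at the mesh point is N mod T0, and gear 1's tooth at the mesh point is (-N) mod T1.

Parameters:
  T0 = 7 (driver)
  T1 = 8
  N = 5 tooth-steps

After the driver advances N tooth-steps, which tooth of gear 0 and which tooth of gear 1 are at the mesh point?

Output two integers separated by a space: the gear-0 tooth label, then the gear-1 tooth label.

Answer: 5 3

Derivation:
Gear 0 (driver, T0=7): tooth at mesh = N mod T0
  5 = 0 * 7 + 5, so 5 mod 7 = 5
  gear 0 tooth = 5
Gear 1 (driven, T1=8): tooth at mesh = (-N) mod T1
  5 = 0 * 8 + 5, so 5 mod 8 = 5
  (-5) mod 8 = (-5) mod 8 = 8 - 5 = 3
Mesh after 5 steps: gear-0 tooth 5 meets gear-1 tooth 3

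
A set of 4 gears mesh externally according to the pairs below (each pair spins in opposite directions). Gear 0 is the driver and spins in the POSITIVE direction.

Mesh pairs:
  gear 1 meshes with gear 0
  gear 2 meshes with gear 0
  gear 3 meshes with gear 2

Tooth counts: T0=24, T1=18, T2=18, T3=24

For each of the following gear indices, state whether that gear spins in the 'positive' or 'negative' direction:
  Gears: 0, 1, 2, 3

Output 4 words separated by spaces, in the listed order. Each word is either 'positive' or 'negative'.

Gear 0 (driver): positive (depth 0)
  gear 1: meshes with gear 0 -> depth 1 -> negative (opposite of gear 0)
  gear 2: meshes with gear 0 -> depth 1 -> negative (opposite of gear 0)
  gear 3: meshes with gear 2 -> depth 2 -> positive (opposite of gear 2)
Queried indices 0, 1, 2, 3 -> positive, negative, negative, positive

Answer: positive negative negative positive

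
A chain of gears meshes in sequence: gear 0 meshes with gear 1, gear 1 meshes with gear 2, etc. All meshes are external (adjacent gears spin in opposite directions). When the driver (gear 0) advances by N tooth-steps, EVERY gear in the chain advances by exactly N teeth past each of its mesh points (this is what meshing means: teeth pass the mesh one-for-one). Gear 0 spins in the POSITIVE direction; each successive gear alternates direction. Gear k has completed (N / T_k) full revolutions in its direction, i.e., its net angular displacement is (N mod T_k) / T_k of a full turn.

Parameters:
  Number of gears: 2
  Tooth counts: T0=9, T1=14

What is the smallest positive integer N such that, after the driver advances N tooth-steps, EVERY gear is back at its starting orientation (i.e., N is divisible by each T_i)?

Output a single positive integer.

Gear k returns to start when N is a multiple of T_k.
All gears at start simultaneously when N is a common multiple of [9, 14]; the smallest such N is lcm(9, 14).
Start: lcm = T0 = 9
Fold in T1=14: gcd(9, 14) = 1; lcm(9, 14) = 9 * 14 / 1 = 126 / 1 = 126
Full cycle length = 126

Answer: 126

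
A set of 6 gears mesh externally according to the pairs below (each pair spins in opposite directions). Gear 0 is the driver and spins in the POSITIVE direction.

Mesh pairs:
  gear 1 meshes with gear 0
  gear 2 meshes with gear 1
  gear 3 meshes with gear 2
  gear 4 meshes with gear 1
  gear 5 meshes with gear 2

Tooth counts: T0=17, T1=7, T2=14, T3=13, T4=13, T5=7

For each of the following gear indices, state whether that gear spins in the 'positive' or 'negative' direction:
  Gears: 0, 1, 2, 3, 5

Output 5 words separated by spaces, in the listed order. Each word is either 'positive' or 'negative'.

Answer: positive negative positive negative negative

Derivation:
Gear 0 (driver): positive (depth 0)
  gear 1: meshes with gear 0 -> depth 1 -> negative (opposite of gear 0)
  gear 2: meshes with gear 1 -> depth 2 -> positive (opposite of gear 1)
  gear 3: meshes with gear 2 -> depth 3 -> negative (opposite of gear 2)
  gear 4: meshes with gear 1 -> depth 2 -> positive (opposite of gear 1)
  gear 5: meshes with gear 2 -> depth 3 -> negative (opposite of gear 2)
Queried indices 0, 1, 2, 3, 5 -> positive, negative, positive, negative, negative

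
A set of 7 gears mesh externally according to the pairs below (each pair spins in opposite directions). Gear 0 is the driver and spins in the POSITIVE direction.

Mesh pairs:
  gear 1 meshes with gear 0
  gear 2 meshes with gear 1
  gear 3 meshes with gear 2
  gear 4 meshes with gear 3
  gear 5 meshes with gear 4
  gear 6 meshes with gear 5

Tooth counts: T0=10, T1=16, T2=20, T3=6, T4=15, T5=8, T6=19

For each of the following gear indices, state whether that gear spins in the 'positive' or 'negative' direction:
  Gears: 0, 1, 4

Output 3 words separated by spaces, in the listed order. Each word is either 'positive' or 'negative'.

Gear 0 (driver): positive (depth 0)
  gear 1: meshes with gear 0 -> depth 1 -> negative (opposite of gear 0)
  gear 2: meshes with gear 1 -> depth 2 -> positive (opposite of gear 1)
  gear 3: meshes with gear 2 -> depth 3 -> negative (opposite of gear 2)
  gear 4: meshes with gear 3 -> depth 4 -> positive (opposite of gear 3)
  gear 5: meshes with gear 4 -> depth 5 -> negative (opposite of gear 4)
  gear 6: meshes with gear 5 -> depth 6 -> positive (opposite of gear 5)
Queried indices 0, 1, 4 -> positive, negative, positive

Answer: positive negative positive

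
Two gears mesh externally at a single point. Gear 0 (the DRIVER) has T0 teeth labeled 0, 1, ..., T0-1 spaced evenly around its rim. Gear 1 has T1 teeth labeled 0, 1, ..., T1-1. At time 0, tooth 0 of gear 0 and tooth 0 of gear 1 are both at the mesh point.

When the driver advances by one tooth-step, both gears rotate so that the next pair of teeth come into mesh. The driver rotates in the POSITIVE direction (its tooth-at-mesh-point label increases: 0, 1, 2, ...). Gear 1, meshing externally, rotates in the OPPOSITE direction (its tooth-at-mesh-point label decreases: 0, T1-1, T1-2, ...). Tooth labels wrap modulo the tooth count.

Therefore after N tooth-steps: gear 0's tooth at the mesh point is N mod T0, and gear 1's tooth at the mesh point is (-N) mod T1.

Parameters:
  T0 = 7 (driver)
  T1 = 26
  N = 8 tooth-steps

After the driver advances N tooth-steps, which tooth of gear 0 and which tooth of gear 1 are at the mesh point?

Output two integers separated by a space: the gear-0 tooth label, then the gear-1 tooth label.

Answer: 1 18

Derivation:
Gear 0 (driver, T0=7): tooth at mesh = N mod T0
  8 = 1 * 7 + 1, so 8 mod 7 = 1
  gear 0 tooth = 1
Gear 1 (driven, T1=26): tooth at mesh = (-N) mod T1
  8 = 0 * 26 + 8, so 8 mod 26 = 8
  (-8) mod 26 = (-8) mod 26 = 26 - 8 = 18
Mesh after 8 steps: gear-0 tooth 1 meets gear-1 tooth 18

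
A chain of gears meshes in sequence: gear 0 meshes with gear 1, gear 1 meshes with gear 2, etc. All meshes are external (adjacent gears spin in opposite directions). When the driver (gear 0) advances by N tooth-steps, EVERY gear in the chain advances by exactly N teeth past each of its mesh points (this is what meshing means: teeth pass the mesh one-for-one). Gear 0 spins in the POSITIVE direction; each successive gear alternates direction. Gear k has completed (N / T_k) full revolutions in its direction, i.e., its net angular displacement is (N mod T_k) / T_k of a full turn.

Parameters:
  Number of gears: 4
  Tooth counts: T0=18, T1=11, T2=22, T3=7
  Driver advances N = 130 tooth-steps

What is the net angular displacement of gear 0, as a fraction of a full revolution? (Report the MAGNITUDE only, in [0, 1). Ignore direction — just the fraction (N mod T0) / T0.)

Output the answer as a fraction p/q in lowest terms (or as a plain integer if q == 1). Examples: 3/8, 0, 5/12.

Chain of 4 gears, tooth counts: [18, 11, 22, 7]
  gear 0: T0=18, direction=positive, advance = 130 mod 18 = 4 teeth = 4/18 turn
  gear 1: T1=11, direction=negative, advance = 130 mod 11 = 9 teeth = 9/11 turn
  gear 2: T2=22, direction=positive, advance = 130 mod 22 = 20 teeth = 20/22 turn
  gear 3: T3=7, direction=negative, advance = 130 mod 7 = 4 teeth = 4/7 turn
Gear 0: 130 mod 18 = 4
Fraction = 4 / 18 = 2/9 (gcd(4,18)=2) = 2/9

Answer: 2/9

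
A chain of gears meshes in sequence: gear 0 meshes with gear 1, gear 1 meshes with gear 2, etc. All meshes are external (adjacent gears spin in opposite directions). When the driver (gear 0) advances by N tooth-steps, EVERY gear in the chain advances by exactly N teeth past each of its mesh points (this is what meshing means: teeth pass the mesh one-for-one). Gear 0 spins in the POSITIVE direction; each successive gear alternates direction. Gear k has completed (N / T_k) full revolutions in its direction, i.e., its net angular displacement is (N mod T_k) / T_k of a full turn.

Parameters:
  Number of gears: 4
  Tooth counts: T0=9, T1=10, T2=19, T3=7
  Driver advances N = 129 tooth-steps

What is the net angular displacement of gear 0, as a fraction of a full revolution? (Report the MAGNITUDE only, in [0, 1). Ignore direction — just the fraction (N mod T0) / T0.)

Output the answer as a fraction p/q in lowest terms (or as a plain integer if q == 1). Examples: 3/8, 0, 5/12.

Chain of 4 gears, tooth counts: [9, 10, 19, 7]
  gear 0: T0=9, direction=positive, advance = 129 mod 9 = 3 teeth = 3/9 turn
  gear 1: T1=10, direction=negative, advance = 129 mod 10 = 9 teeth = 9/10 turn
  gear 2: T2=19, direction=positive, advance = 129 mod 19 = 15 teeth = 15/19 turn
  gear 3: T3=7, direction=negative, advance = 129 mod 7 = 3 teeth = 3/7 turn
Gear 0: 129 mod 9 = 3
Fraction = 3 / 9 = 1/3 (gcd(3,9)=3) = 1/3

Answer: 1/3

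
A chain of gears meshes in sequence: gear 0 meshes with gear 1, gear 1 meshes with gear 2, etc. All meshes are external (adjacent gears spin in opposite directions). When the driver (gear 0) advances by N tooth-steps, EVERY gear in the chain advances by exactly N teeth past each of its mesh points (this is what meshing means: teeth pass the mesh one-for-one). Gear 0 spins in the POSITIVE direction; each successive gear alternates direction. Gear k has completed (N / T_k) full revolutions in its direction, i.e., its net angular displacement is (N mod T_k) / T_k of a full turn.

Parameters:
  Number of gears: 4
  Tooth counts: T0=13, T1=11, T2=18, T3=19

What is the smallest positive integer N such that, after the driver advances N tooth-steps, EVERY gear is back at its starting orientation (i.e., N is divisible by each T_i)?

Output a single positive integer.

Answer: 48906

Derivation:
Gear k returns to start when N is a multiple of T_k.
All gears at start simultaneously when N is a common multiple of [13, 11, 18, 19]; the smallest such N is lcm(13, 11, 18, 19).
Start: lcm = T0 = 13
Fold in T1=11: gcd(13, 11) = 1; lcm(13, 11) = 13 * 11 / 1 = 143 / 1 = 143
Fold in T2=18: gcd(143, 18) = 1; lcm(143, 18) = 143 * 18 / 1 = 2574 / 1 = 2574
Fold in T3=19: gcd(2574, 19) = 1; lcm(2574, 19) = 2574 * 19 / 1 = 48906 / 1 = 48906
Full cycle length = 48906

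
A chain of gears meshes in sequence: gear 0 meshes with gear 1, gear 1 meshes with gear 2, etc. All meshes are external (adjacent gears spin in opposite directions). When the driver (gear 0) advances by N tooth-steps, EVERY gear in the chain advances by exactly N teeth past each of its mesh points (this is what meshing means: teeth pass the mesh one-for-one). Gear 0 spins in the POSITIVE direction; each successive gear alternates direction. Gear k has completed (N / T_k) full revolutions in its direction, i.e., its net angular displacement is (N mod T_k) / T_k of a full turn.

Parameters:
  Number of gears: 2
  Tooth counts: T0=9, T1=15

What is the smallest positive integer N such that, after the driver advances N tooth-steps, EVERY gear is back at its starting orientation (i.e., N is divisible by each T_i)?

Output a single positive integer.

Gear k returns to start when N is a multiple of T_k.
All gears at start simultaneously when N is a common multiple of [9, 15]; the smallest such N is lcm(9, 15).
Start: lcm = T0 = 9
Fold in T1=15: gcd(9, 15) = 3; lcm(9, 15) = 9 * 15 / 3 = 135 / 3 = 45
Full cycle length = 45

Answer: 45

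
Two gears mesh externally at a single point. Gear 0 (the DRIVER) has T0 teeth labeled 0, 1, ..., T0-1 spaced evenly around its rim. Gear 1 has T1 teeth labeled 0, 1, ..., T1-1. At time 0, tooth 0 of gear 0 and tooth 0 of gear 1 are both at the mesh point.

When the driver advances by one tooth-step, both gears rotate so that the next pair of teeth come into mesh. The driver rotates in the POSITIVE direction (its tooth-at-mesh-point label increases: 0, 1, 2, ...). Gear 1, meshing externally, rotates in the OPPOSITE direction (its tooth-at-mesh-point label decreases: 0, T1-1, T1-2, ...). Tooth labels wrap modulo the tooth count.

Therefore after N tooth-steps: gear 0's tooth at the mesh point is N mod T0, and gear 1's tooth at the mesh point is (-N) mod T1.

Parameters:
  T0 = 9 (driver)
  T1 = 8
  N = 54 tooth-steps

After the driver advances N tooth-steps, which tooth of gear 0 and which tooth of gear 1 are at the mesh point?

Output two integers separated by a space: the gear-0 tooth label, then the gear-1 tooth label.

Answer: 0 2

Derivation:
Gear 0 (driver, T0=9): tooth at mesh = N mod T0
  54 = 6 * 9 + 0, so 54 mod 9 = 0
  gear 0 tooth = 0
Gear 1 (driven, T1=8): tooth at mesh = (-N) mod T1
  54 = 6 * 8 + 6, so 54 mod 8 = 6
  (-54) mod 8 = (-6) mod 8 = 8 - 6 = 2
Mesh after 54 steps: gear-0 tooth 0 meets gear-1 tooth 2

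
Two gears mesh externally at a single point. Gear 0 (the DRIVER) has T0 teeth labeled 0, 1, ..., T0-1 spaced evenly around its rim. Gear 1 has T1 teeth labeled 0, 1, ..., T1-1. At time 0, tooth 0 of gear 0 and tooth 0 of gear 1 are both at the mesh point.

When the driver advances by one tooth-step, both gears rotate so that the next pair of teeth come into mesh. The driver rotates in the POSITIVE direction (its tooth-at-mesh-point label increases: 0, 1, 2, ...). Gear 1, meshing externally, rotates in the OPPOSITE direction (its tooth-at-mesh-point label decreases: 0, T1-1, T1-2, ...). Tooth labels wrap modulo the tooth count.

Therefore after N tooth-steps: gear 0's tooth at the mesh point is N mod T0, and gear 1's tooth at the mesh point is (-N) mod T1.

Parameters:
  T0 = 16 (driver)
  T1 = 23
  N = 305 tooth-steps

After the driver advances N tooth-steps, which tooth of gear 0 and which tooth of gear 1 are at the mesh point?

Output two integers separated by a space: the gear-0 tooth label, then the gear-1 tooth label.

Gear 0 (driver, T0=16): tooth at mesh = N mod T0
  305 = 19 * 16 + 1, so 305 mod 16 = 1
  gear 0 tooth = 1
Gear 1 (driven, T1=23): tooth at mesh = (-N) mod T1
  305 = 13 * 23 + 6, so 305 mod 23 = 6
  (-305) mod 23 = (-6) mod 23 = 23 - 6 = 17
Mesh after 305 steps: gear-0 tooth 1 meets gear-1 tooth 17

Answer: 1 17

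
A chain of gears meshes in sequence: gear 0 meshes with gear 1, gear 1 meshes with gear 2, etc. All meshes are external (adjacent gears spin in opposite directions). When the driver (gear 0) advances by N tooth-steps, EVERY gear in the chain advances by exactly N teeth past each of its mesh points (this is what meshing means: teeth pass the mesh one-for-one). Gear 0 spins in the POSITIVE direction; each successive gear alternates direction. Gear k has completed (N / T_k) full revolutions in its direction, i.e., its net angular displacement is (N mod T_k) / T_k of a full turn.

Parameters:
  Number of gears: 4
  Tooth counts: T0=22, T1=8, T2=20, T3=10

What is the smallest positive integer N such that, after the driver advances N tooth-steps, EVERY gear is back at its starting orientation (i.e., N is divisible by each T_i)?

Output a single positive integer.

Gear k returns to start when N is a multiple of T_k.
All gears at start simultaneously when N is a common multiple of [22, 8, 20, 10]; the smallest such N is lcm(22, 8, 20, 10).
Start: lcm = T0 = 22
Fold in T1=8: gcd(22, 8) = 2; lcm(22, 8) = 22 * 8 / 2 = 176 / 2 = 88
Fold in T2=20: gcd(88, 20) = 4; lcm(88, 20) = 88 * 20 / 4 = 1760 / 4 = 440
Fold in T3=10: gcd(440, 10) = 10; lcm(440, 10) = 440 * 10 / 10 = 4400 / 10 = 440
Full cycle length = 440

Answer: 440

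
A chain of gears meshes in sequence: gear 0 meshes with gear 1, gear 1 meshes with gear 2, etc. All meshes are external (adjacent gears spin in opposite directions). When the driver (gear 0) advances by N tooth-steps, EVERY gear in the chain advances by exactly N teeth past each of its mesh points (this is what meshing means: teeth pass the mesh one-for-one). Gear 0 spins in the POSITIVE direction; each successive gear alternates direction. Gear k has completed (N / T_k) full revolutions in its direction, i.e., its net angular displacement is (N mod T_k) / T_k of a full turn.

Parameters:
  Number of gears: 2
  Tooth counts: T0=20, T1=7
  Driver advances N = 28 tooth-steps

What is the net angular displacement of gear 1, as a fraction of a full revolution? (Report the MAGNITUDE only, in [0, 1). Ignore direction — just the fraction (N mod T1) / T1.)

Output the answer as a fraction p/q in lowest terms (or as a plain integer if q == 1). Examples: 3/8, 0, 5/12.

Answer: 0

Derivation:
Chain of 2 gears, tooth counts: [20, 7]
  gear 0: T0=20, direction=positive, advance = 28 mod 20 = 8 teeth = 8/20 turn
  gear 1: T1=7, direction=negative, advance = 28 mod 7 = 0 teeth = 0/7 turn
Gear 1: 28 mod 7 = 0
Fraction = 0 / 7 = 0/1 (gcd(0,7)=7) = 0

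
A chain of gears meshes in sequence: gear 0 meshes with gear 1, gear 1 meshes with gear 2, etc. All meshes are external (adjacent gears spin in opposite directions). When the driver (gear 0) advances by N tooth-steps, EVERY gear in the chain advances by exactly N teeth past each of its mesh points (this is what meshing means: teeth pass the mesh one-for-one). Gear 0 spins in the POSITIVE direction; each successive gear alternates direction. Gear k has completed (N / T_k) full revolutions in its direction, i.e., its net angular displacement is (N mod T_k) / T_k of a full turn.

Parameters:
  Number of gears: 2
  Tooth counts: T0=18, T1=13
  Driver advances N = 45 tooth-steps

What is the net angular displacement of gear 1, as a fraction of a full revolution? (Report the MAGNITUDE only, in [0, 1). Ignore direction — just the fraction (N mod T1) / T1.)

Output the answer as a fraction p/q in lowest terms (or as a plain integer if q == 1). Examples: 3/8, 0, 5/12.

Chain of 2 gears, tooth counts: [18, 13]
  gear 0: T0=18, direction=positive, advance = 45 mod 18 = 9 teeth = 9/18 turn
  gear 1: T1=13, direction=negative, advance = 45 mod 13 = 6 teeth = 6/13 turn
Gear 1: 45 mod 13 = 6
Fraction = 6 / 13 = 6/13 (gcd(6,13)=1) = 6/13

Answer: 6/13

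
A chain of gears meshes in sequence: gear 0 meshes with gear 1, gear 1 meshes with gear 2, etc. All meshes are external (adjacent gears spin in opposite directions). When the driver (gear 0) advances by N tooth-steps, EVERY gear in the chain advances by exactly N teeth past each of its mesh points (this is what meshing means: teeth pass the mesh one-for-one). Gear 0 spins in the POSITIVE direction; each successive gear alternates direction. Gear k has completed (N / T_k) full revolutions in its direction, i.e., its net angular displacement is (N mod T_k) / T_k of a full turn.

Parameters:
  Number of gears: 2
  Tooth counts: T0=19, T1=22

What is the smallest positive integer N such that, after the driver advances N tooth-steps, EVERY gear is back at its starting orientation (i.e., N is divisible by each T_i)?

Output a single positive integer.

Gear k returns to start when N is a multiple of T_k.
All gears at start simultaneously when N is a common multiple of [19, 22]; the smallest such N is lcm(19, 22).
Start: lcm = T0 = 19
Fold in T1=22: gcd(19, 22) = 1; lcm(19, 22) = 19 * 22 / 1 = 418 / 1 = 418
Full cycle length = 418

Answer: 418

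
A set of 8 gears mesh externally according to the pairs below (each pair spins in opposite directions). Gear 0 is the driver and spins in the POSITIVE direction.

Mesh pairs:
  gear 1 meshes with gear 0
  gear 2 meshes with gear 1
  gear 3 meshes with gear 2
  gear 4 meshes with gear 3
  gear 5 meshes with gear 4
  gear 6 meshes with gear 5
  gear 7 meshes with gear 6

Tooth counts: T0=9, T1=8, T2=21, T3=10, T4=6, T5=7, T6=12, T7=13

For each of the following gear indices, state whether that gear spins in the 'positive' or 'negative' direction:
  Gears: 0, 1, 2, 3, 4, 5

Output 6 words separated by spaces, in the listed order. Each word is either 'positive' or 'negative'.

Gear 0 (driver): positive (depth 0)
  gear 1: meshes with gear 0 -> depth 1 -> negative (opposite of gear 0)
  gear 2: meshes with gear 1 -> depth 2 -> positive (opposite of gear 1)
  gear 3: meshes with gear 2 -> depth 3 -> negative (opposite of gear 2)
  gear 4: meshes with gear 3 -> depth 4 -> positive (opposite of gear 3)
  gear 5: meshes with gear 4 -> depth 5 -> negative (opposite of gear 4)
  gear 6: meshes with gear 5 -> depth 6 -> positive (opposite of gear 5)
  gear 7: meshes with gear 6 -> depth 7 -> negative (opposite of gear 6)
Queried indices 0, 1, 2, 3, 4, 5 -> positive, negative, positive, negative, positive, negative

Answer: positive negative positive negative positive negative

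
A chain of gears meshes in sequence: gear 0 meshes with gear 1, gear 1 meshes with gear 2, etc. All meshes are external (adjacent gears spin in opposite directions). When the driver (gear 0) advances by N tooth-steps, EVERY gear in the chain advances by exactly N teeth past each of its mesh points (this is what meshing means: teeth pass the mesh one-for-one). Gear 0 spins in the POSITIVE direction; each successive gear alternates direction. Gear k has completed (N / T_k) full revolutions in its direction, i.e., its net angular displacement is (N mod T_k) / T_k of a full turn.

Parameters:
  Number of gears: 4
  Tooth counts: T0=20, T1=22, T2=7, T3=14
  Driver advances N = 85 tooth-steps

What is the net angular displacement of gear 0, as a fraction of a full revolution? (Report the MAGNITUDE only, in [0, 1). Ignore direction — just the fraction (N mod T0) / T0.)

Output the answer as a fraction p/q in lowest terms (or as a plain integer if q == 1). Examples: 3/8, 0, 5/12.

Chain of 4 gears, tooth counts: [20, 22, 7, 14]
  gear 0: T0=20, direction=positive, advance = 85 mod 20 = 5 teeth = 5/20 turn
  gear 1: T1=22, direction=negative, advance = 85 mod 22 = 19 teeth = 19/22 turn
  gear 2: T2=7, direction=positive, advance = 85 mod 7 = 1 teeth = 1/7 turn
  gear 3: T3=14, direction=negative, advance = 85 mod 14 = 1 teeth = 1/14 turn
Gear 0: 85 mod 20 = 5
Fraction = 5 / 20 = 1/4 (gcd(5,20)=5) = 1/4

Answer: 1/4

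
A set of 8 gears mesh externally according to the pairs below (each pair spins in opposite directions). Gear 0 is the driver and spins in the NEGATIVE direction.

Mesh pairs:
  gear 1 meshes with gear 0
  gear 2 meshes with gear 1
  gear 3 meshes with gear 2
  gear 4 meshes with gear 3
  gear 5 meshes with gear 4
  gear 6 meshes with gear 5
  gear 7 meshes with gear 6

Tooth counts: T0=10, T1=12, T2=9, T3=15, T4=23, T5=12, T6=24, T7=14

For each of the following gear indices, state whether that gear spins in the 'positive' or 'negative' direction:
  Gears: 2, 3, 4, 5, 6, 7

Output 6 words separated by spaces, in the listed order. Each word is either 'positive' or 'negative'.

Answer: negative positive negative positive negative positive

Derivation:
Gear 0 (driver): negative (depth 0)
  gear 1: meshes with gear 0 -> depth 1 -> positive (opposite of gear 0)
  gear 2: meshes with gear 1 -> depth 2 -> negative (opposite of gear 1)
  gear 3: meshes with gear 2 -> depth 3 -> positive (opposite of gear 2)
  gear 4: meshes with gear 3 -> depth 4 -> negative (opposite of gear 3)
  gear 5: meshes with gear 4 -> depth 5 -> positive (opposite of gear 4)
  gear 6: meshes with gear 5 -> depth 6 -> negative (opposite of gear 5)
  gear 7: meshes with gear 6 -> depth 7 -> positive (opposite of gear 6)
Queried indices 2, 3, 4, 5, 6, 7 -> negative, positive, negative, positive, negative, positive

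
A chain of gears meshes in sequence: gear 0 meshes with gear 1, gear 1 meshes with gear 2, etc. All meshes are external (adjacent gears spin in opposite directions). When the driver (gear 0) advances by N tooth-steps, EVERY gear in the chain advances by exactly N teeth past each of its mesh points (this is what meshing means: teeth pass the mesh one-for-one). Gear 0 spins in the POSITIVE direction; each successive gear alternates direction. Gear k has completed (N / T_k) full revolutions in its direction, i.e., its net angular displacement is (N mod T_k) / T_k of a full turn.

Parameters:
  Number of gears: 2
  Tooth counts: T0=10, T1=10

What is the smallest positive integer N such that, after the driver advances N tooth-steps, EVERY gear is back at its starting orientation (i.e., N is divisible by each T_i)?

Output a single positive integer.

Answer: 10

Derivation:
Gear k returns to start when N is a multiple of T_k.
All gears at start simultaneously when N is a common multiple of [10, 10]; the smallest such N is lcm(10, 10).
Start: lcm = T0 = 10
Fold in T1=10: gcd(10, 10) = 10; lcm(10, 10) = 10 * 10 / 10 = 100 / 10 = 10
Full cycle length = 10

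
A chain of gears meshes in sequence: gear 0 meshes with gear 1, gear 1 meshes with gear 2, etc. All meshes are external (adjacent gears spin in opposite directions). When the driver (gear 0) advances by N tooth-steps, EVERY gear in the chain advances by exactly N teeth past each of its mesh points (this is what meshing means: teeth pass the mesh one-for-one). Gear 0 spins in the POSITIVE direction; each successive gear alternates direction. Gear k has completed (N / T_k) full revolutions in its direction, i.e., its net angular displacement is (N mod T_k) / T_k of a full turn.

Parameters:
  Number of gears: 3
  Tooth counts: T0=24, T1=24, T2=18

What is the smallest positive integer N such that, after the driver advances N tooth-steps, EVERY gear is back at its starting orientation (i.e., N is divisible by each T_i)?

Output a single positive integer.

Gear k returns to start when N is a multiple of T_k.
All gears at start simultaneously when N is a common multiple of [24, 24, 18]; the smallest such N is lcm(24, 24, 18).
Start: lcm = T0 = 24
Fold in T1=24: gcd(24, 24) = 24; lcm(24, 24) = 24 * 24 / 24 = 576 / 24 = 24
Fold in T2=18: gcd(24, 18) = 6; lcm(24, 18) = 24 * 18 / 6 = 432 / 6 = 72
Full cycle length = 72

Answer: 72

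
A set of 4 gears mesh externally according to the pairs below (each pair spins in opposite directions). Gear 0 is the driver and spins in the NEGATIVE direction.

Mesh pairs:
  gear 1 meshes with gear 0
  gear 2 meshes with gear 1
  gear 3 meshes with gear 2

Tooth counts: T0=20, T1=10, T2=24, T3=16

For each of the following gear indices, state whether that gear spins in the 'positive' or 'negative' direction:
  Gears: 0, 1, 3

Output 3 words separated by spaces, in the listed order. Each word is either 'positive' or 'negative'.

Answer: negative positive positive

Derivation:
Gear 0 (driver): negative (depth 0)
  gear 1: meshes with gear 0 -> depth 1 -> positive (opposite of gear 0)
  gear 2: meshes with gear 1 -> depth 2 -> negative (opposite of gear 1)
  gear 3: meshes with gear 2 -> depth 3 -> positive (opposite of gear 2)
Queried indices 0, 1, 3 -> negative, positive, positive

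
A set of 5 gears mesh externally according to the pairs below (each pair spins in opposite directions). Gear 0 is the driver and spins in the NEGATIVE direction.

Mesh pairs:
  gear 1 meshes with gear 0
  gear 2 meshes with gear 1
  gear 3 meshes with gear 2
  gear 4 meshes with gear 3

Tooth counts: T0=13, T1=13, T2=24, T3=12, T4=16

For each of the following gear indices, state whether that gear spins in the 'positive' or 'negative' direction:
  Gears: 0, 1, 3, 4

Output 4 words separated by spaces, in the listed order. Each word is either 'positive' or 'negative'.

Gear 0 (driver): negative (depth 0)
  gear 1: meshes with gear 0 -> depth 1 -> positive (opposite of gear 0)
  gear 2: meshes with gear 1 -> depth 2 -> negative (opposite of gear 1)
  gear 3: meshes with gear 2 -> depth 3 -> positive (opposite of gear 2)
  gear 4: meshes with gear 3 -> depth 4 -> negative (opposite of gear 3)
Queried indices 0, 1, 3, 4 -> negative, positive, positive, negative

Answer: negative positive positive negative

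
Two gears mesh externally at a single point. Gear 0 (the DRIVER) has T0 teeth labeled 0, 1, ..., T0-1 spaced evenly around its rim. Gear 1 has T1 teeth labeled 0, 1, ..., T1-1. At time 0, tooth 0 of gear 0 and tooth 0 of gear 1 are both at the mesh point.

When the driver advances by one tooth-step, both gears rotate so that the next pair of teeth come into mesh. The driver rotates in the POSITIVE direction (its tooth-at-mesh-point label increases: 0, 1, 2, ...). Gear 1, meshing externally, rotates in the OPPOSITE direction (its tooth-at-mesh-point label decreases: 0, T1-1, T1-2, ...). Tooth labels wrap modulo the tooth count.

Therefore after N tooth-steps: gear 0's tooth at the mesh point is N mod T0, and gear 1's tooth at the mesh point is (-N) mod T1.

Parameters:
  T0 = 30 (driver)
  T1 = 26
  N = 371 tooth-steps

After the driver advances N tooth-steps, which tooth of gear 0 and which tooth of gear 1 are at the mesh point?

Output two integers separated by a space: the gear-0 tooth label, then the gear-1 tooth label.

Answer: 11 19

Derivation:
Gear 0 (driver, T0=30): tooth at mesh = N mod T0
  371 = 12 * 30 + 11, so 371 mod 30 = 11
  gear 0 tooth = 11
Gear 1 (driven, T1=26): tooth at mesh = (-N) mod T1
  371 = 14 * 26 + 7, so 371 mod 26 = 7
  (-371) mod 26 = (-7) mod 26 = 26 - 7 = 19
Mesh after 371 steps: gear-0 tooth 11 meets gear-1 tooth 19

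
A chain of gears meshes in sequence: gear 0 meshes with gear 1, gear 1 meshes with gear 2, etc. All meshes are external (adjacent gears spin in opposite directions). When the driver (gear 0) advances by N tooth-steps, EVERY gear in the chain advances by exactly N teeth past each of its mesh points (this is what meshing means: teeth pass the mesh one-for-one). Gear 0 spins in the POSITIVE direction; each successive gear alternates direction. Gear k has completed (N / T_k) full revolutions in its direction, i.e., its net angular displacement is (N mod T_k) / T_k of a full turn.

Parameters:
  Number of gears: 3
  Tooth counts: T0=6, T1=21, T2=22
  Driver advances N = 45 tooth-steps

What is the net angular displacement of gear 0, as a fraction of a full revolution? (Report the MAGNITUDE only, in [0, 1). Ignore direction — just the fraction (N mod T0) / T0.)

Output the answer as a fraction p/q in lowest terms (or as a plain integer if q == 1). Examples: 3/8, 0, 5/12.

Answer: 1/2

Derivation:
Chain of 3 gears, tooth counts: [6, 21, 22]
  gear 0: T0=6, direction=positive, advance = 45 mod 6 = 3 teeth = 3/6 turn
  gear 1: T1=21, direction=negative, advance = 45 mod 21 = 3 teeth = 3/21 turn
  gear 2: T2=22, direction=positive, advance = 45 mod 22 = 1 teeth = 1/22 turn
Gear 0: 45 mod 6 = 3
Fraction = 3 / 6 = 1/2 (gcd(3,6)=3) = 1/2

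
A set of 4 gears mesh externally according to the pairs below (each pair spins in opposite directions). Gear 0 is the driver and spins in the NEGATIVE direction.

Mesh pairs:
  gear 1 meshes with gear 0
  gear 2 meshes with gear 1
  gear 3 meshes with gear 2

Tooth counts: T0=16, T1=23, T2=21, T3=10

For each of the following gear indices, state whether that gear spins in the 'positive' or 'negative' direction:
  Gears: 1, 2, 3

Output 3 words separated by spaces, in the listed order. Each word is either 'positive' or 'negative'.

Gear 0 (driver): negative (depth 0)
  gear 1: meshes with gear 0 -> depth 1 -> positive (opposite of gear 0)
  gear 2: meshes with gear 1 -> depth 2 -> negative (opposite of gear 1)
  gear 3: meshes with gear 2 -> depth 3 -> positive (opposite of gear 2)
Queried indices 1, 2, 3 -> positive, negative, positive

Answer: positive negative positive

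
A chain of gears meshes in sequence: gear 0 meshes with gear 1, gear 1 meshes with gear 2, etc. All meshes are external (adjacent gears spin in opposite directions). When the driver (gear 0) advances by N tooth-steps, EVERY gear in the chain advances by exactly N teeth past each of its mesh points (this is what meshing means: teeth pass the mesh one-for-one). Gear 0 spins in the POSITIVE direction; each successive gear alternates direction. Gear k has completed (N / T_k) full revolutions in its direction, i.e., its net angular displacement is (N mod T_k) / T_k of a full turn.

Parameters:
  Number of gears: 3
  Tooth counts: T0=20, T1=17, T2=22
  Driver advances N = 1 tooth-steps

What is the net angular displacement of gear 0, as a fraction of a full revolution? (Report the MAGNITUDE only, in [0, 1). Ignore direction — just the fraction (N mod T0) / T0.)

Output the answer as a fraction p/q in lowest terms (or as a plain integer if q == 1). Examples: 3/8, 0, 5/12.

Answer: 1/20

Derivation:
Chain of 3 gears, tooth counts: [20, 17, 22]
  gear 0: T0=20, direction=positive, advance = 1 mod 20 = 1 teeth = 1/20 turn
  gear 1: T1=17, direction=negative, advance = 1 mod 17 = 1 teeth = 1/17 turn
  gear 2: T2=22, direction=positive, advance = 1 mod 22 = 1 teeth = 1/22 turn
Gear 0: 1 mod 20 = 1
Fraction = 1 / 20 = 1/20 (gcd(1,20)=1) = 1/20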